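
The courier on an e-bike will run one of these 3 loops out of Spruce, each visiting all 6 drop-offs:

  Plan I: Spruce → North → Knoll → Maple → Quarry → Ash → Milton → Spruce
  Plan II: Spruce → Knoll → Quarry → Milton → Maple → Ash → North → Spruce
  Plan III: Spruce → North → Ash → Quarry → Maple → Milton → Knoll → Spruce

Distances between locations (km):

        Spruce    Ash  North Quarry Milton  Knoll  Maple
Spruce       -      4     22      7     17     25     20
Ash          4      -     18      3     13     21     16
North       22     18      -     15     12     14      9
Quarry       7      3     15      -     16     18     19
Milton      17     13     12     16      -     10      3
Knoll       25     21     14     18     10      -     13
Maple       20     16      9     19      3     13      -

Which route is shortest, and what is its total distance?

Plan I: 22 + 14 + 13 + 19 + 3 + 13 + 17 = 101
Plan II: 25 + 18 + 16 + 3 + 16 + 18 + 22 = 118
Plan III: 22 + 18 + 3 + 19 + 3 + 10 + 25 = 100

Shortest is Plan III, total 100 km.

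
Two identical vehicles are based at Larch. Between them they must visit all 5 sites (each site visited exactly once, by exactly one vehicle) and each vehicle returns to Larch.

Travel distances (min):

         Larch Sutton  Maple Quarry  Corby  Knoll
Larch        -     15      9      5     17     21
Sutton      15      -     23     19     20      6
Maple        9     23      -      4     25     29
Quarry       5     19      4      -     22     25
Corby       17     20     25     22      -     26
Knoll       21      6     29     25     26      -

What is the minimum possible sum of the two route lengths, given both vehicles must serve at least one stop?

Try each way of splitting the stops between the two vehicles (each non-empty) and, for each split, find the best tour for each vehicle:
  {Sutton} + {Maple, Quarry, Corby, Knoll}: 30 + 81 = 111
  {Maple} + {Sutton, Quarry, Corby, Knoll}: 18 + 73 = 91
  {Sutton, Maple} + {Quarry, Corby, Knoll}: 47 + 73 = 120
  {Quarry} + {Sutton, Maple, Corby, Knoll}: 10 + 81 = 91
  {Sutton, Quarry} + {Maple, Corby, Knoll}: 39 + 81 = 120
  {Maple, Quarry} + {Sutton, Corby, Knoll}: 18 + 64 = 82
  … (15 splits in total)
Best: vehicle 1 Larch → Maple → Quarry → Larch = 18; vehicle 2 Larch → Sutton → Knoll → Corby → Larch = 64; combined 82.

Minimum combined distance: 82 min.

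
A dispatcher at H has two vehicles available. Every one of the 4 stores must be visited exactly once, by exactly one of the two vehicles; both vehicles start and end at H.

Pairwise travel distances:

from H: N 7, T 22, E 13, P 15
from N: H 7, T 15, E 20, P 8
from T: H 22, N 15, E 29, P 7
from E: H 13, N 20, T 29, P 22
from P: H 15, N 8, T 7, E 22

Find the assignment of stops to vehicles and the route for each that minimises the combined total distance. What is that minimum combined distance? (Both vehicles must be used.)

70 — the smallest possible combined total.

There are 2^3 − 1 = 7 ways to divide the 4 stops into two non-empty groups. For each, the best each vehicle can do is its own shortest tour through its group:
  {N} + {T, E, P}: 14 + 64 = 78
  {T} + {N, E, P}: 44 + 50 = 94
  {N, T} + {E, P}: 44 + 50 = 94
  {E} + {N, T, P}: 26 + 44 = 70
  {N, E} + {T, P}: 40 + 44 = 84
  {T, E} + {N, P}: 64 + 30 = 94
  … (7 splits in total)
Best: vehicle 1 H → E → H = 26; vehicle 2 H → N → T → P → H = 44; combined 70.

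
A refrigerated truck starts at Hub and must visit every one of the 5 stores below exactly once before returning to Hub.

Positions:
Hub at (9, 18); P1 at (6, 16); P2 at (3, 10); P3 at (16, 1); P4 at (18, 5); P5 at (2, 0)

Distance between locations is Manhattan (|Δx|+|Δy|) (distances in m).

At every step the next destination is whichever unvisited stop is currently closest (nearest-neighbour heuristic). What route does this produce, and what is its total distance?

68 m along Hub → P1 → P2 → P5 → P3 → P4 → Hub.

Hub → [P1:5 / P2:14 / P4:22 / P3:24 / P5:25] → P1 (5)
P1 → [P2:9 / P5:20 / P4:23 / P3:25] → P2 (9)
P2 → [P5:11 / P4:20 / P3:22] → P5 (11)
P5 → [P3:15 / P4:21] → P3 (15)
P3 → [P4:6] → P4 (6)
Return P4→Hub: 22.
Total = 5 + 9 + 11 + 15 + 6 + 22 = 68.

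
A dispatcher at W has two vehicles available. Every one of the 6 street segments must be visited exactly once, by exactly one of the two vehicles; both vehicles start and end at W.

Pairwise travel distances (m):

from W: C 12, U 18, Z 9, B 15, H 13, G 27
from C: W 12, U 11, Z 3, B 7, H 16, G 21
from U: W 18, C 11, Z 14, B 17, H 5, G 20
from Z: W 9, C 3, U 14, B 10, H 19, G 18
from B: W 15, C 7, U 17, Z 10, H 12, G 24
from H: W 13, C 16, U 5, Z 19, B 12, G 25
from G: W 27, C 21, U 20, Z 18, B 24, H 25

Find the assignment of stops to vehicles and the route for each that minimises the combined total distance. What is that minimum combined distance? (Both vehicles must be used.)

Try each way of splitting the stops between the two vehicles (each non-empty) and, for each split, find the best tour for each vehicle:
  {C} + {U, Z, B, H, G}: 24 + 79 = 103
  {U} + {C, Z, B, H, G}: 36 + 80 = 116
  {C, U} + {Z, B, H, G}: 41 + 76 = 117
  {Z} + {C, U, B, H, G}: 18 + 81 = 99
  {C, Z} + {U, B, H, G}: 24 + 77 = 101
  {U, Z} + {C, B, H, G}: 41 + 80 = 121
  … (31 splits in total)
Best: vehicle 1 W → Z → W = 18; vehicle 2 W → C → B → G → U → H → W = 81; combined 99.

99 m — the smallest possible combined total.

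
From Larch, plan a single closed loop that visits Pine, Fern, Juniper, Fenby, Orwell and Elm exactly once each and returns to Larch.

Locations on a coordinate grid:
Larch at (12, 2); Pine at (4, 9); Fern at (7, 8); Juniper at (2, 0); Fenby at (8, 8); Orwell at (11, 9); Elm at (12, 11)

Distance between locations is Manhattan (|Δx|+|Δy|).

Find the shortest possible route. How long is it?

With 6 stops there are 6!/2 = 360 distinct round trips (a route and its reverse cost the same).
Larch → Pine → Fern → Juniper → Fenby → Orwell → Elm → Larch: 15+4+13+14+4+3+9 = 62
Larch → Pine → Fern → Juniper → Fenby → Elm → Orwell → Larch: 15+4+13+14+7+3+8 = 64
Larch → Pine → Fern → Juniper → Orwell → Fenby → Elm → Larch: 15+4+13+18+4+7+9 = 70
Larch → Pine → Fern → Juniper → Orwell → Elm → Fenby → Larch: 15+4+13+18+3+7+10 = 70
Larch → Pine → Fern → Juniper → Elm → Fenby → Orwell → Larch: 15+4+13+21+7+4+8 = 72
Larch → Pine → Fern → Juniper → Elm → Orwell → Fenby → Larch: 15+4+13+21+3+4+10 = 70
Larch → Pine → Fern → Fenby → Juniper → Orwell → Elm → Larch: 15+4+1+14+18+3+9 = 64
Larch → Pine → Fern → Fenby → Juniper → Elm → Orwell → Larch: 15+4+1+14+21+3+8 = 66
… (352 more)
Larch → Juniper → Pine → Fern → Fenby → Orwell → Elm → Larch: 12+11+4+1+4+3+9 = 44  ← best
The minimum is 44.
One optimal route: Larch → Juniper → Pine → Fern → Fenby → Orwell → Elm → Larch (or its reverse).

Shortest round trip = 44.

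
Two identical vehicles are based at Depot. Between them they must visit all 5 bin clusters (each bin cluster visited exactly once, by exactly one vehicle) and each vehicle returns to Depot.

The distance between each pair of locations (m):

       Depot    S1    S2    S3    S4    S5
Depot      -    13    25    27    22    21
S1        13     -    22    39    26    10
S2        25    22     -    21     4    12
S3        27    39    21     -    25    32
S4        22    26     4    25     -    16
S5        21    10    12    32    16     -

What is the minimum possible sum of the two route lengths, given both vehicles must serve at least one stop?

There are 2^4 − 1 = 15 ways to divide the 5 stops into two non-empty groups. For each, the best each vehicle can do is its own shortest tour through its group:
  {S1} + {S2, S3, S4, S5}: 26 + 89 = 115
  {S2} + {S1, S3, S4, S5}: 50 + 91 = 141
  {S1, S2} + {S3, S4, S5}: 60 + 89 = 149
  {S3} + {S1, S2, S4, S5}: 54 + 61 = 115
  {S1, S3} + {S2, S4, S5}: 79 + 59 = 138
  {S2, S3} + {S1, S4, S5}: 73 + 61 = 134
  … (15 splits in total)
Best: vehicle 1 Depot → S1 → Depot = 26; vehicle 2 Depot → S3 → S2 → S4 → S5 → Depot = 89; combined 115.

115 m — the smallest possible combined total.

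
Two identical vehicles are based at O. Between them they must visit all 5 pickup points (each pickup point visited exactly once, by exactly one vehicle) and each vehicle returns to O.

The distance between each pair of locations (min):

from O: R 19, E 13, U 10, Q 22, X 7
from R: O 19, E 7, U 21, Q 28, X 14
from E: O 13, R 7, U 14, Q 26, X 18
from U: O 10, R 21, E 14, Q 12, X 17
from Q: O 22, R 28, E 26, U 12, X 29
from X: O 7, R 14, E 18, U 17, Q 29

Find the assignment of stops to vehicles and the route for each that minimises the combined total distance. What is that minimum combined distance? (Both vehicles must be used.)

Minimum combined distance: 84 min.

Check every non-empty split of the stops between the two vehicles; for each half take its own optimal tour:
  {R} + {E, U, Q, X}: 38 + 73 = 111
  {E} + {R, U, Q, X}: 26 + 71 = 97
  {R, E} + {U, Q, X}: 39 + 58 = 97
  {U} + {R, E, Q, X}: 20 + 76 = 96
  {R, U} + {E, Q, X}: 50 + 73 = 123
  {E, U} + {R, Q, X}: 37 + 71 = 108
  … (15 splits in total)
  {R, E, U, Q} + {X}: 70 + 14 = 84  ← best
Best: vehicle 1 O → E → R → Q → U → O = 70; vehicle 2 O → X → O = 14; combined 84.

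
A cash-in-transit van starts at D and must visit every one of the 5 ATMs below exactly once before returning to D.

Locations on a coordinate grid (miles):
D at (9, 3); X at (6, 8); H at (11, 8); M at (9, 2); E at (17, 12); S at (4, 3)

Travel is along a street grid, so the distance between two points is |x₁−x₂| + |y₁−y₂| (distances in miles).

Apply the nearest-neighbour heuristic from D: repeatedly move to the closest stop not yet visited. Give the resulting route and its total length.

At D the remaining stops are M 1, S 5, H 7, X 8, E 17; go to M.
At M the remaining stops are S 6, H 8, X 9, E 18; go to S.
At S the remaining stops are X 7, H 12, E 22; go to X.
At X the remaining stops are H 5, E 15; go to H.
At H the remaining stops are E 10; go to E.
Return E→D: 17.
Total = 1 + 6 + 7 + 5 + 10 + 17 = 46.

Total distance 46 miles via the nearest-neighbour route D → M → S → X → H → E → D.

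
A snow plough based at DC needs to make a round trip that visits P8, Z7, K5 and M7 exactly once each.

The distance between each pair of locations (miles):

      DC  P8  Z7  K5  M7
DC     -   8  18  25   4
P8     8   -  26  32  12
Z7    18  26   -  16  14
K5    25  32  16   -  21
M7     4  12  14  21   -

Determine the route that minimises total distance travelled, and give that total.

Shortest round trip = 74 miles.

DC → P8 → Z7 → K5 → M7 → DC: 8+26+16+21+4 = 75
DC → P8 → Z7 → M7 → K5 → DC: 8+26+14+21+25 = 94
DC → P8 → K5 → Z7 → M7 → DC: 8+32+16+14+4 = 74
DC → P8 → K5 → M7 → Z7 → DC: 8+32+21+14+18 = 93
DC → P8 → M7 → Z7 → K5 → DC: 8+12+14+16+25 = 75
DC → P8 → M7 → K5 → Z7 → DC: 8+12+21+16+18 = 75
DC → Z7 → P8 → K5 → M7 → DC: 18+26+32+21+4 = 101
DC → Z7 → P8 → M7 → K5 → DC: 18+26+12+21+25 = 102
DC → Z7 → K5 → P8 → M7 → DC: 18+16+32+12+4 = 82
DC → Z7 → M7 → P8 → K5 → DC: 18+14+12+32+25 = 101
DC → K5 → P8 → Z7 → M7 → DC: 25+32+26+14+4 = 101
DC → K5 → Z7 → P8 → M7 → DC: 25+16+26+12+4 = 83
The minimum is 74.
One optimal route: DC → P8 → K5 → Z7 → M7 → DC (or its reverse).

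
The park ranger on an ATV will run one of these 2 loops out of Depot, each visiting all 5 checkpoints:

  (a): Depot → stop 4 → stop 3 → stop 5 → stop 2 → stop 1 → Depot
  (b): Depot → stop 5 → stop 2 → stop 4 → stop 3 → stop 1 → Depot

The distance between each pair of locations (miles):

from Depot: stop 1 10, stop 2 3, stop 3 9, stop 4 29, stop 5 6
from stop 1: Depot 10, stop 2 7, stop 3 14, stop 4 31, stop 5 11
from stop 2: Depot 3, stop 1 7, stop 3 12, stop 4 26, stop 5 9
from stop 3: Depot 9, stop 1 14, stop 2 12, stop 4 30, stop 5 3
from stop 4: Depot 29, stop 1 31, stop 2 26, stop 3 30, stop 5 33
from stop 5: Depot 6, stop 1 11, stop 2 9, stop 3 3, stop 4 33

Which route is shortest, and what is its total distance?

(a): 29 + 30 + 3 + 9 + 7 + 10 = 88
(b): 6 + 9 + 26 + 30 + 14 + 10 = 95

88 miles — (a) is the shortest.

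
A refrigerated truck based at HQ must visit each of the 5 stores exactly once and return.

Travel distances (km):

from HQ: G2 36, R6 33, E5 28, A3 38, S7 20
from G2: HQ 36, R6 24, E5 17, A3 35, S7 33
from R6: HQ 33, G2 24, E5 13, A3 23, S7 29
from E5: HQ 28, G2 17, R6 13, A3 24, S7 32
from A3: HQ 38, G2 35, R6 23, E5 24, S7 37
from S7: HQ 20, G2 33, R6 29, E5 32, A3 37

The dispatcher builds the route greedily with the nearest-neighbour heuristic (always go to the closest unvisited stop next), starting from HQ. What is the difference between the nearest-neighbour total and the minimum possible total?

HQ: S7=20, E5=28, R6=33, G2=36, A3=38 ⇒ S7
S7: R6=29, E5=32, G2=33, A3=37 ⇒ R6
R6: E5=13, A3=23, G2=24 ⇒ E5
E5: G2=17, A3=24 ⇒ G2
G2: A3=35 ⇒ A3
NN route HQ → S7 → R6 → E5 → G2 → A3 → HQ costs 152.
Optimal: HQ → A3 → R6 → E5 → G2 → S7 → HQ costs 144 (by enumerating all 60 distinct tours).
Excess = 152 − 144 = 8.

8 km longer than the optimal tour.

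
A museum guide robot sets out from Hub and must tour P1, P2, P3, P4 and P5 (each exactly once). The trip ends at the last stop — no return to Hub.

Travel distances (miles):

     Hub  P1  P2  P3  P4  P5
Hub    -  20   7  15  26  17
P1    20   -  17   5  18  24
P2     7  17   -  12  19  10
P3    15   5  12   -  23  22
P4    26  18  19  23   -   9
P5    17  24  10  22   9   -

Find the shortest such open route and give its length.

There are 5! = 120 possible orderings.
Hub → P1 → P2 → P3 → P4 → P5: 20+17+12+23+9 = 81
Hub → P1 → P2 → P3 → P5 → P4: 20+17+12+22+9 = 80
Hub → P1 → P2 → P4 → P3 → P5: 20+17+19+23+22 = 101
Hub → P1 → P2 → P4 → P5 → P3: 20+17+19+9+22 = 87
Hub → P1 → P2 → P5 → P3 → P4: 20+17+10+22+23 = 92
Hub → P1 → P2 → P5 → P4 → P3: 20+17+10+9+23 = 79
Hub → P1 → P3 → P2 → P4 → P5: 20+5+12+19+9 = 65
Hub → P1 → P3 → P2 → P5 → P4: 20+5+12+10+9 = 56
Hub → P1 → P3 → P4 → P2 → P5: 20+5+23+19+10 = 77
Hub → P1 → P3 → P4 → P5 → P2: 20+5+23+9+10 = 67
Hub → P1 → P3 → P5 → P2 → P4: 20+5+22+10+19 = 76
Hub → P1 → P3 → P5 → P4 → P2: 20+5+22+9+19 = 75
Hub → P1 → P4 → P2 → P3 → P5: 20+18+19+12+22 = 91
Hub → P1 → P4 → P2 → P5 → P3: 20+18+19+10+22 = 89
… (106 more)
Hub → P2 → P5 → P4 → P1 → P3: 7+10+9+18+5 = 49  ← best
The minimum is 49.
One shortest path: Hub → P2 → P5 → P4 → P1 → P3.

Minimum one-way distance = 49 miles.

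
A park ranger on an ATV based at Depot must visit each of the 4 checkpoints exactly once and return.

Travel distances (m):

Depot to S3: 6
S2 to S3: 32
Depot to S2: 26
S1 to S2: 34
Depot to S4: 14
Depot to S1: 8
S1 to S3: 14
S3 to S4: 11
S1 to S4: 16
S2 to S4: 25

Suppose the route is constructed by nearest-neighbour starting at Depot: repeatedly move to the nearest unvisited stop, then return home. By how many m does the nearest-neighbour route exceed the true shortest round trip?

Excess over optimum: 9 m.

From Depot: S3=6, S1=8, S4=14, S2=26 → choose S3 (6).
From S3: S4=11, S1=14, S2=32 → choose S4 (11).
From S4: S1=16, S2=25 → choose S1 (16).
From S1: S2=34 → choose S2 (34).
NN route Depot → S3 → S4 → S1 → S2 → Depot costs 93.
Optimal: Depot → S1 → S2 → S4 → S3 → Depot costs 84 (by enumerating all 12 distinct tours).
Excess = 93 − 84 = 9.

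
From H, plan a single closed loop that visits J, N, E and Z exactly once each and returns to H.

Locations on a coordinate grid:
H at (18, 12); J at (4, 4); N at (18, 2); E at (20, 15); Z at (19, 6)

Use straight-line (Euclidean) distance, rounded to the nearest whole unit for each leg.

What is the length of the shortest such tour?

Shortest round trip = 47.

With 4 stops there are 4!/2 = 12 distinct round trips (a route and its reverse cost the same).
H - J - N - E - Z - H: 16+14+13+9+6 = 58
H - J - N - Z - E - H: 16+14+4+9+4 = 47
H - J - E - N - Z - H: 16+19+13+4+6 = 58
H - J - E - Z - N - H: 16+19+9+4+10 = 58
H - J - Z - N - E - H: 16+15+4+13+4 = 52
H - J - Z - E - N - H: 16+15+9+13+10 = 63
H - N - J - E - Z - H: 10+14+19+9+6 = 58
H - N - J - Z - E - H: 10+14+15+9+4 = 52
H - N - E - J - Z - H: 10+13+19+15+6 = 63
H - N - Z - J - E - H: 10+4+15+19+4 = 52
H - E - J - N - Z - H: 4+19+14+4+6 = 47
H - E - N - J - Z - H: 4+13+14+15+6 = 52
The minimum is 47.
One optimal route: H → J → N → Z → E → H (or its reverse).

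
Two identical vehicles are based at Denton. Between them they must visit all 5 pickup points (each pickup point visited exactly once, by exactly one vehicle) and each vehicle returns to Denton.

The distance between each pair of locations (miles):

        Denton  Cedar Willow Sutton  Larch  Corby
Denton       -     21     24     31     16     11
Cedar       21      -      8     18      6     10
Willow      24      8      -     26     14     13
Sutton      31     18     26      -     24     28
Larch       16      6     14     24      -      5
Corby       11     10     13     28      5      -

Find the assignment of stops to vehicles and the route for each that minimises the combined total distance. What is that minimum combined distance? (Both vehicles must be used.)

109 miles — the smallest possible combined total.

Check every non-empty split of the stops between the two vehicles; for each half take its own optimal tour:
  {Cedar} + {Willow, Sutton, Larch, Corby}: 42 + 87 = 129
  {Willow} + {Cedar, Sutton, Larch, Corby}: 48 + 71 = 119
  {Cedar, Willow} + {Sutton, Larch, Corby}: 53 + 71 = 124
  {Sutton} + {Cedar, Willow, Larch, Corby}: 62 + 54 = 116
  {Cedar, Sutton} + {Willow, Larch, Corby}: 70 + 54 = 124
  {Willow, Sutton} + {Cedar, Larch, Corby}: 81 + 43 = 124
  … (15 splits in total)
  {Cedar, Willow, Sutton, Larch} + {Corby}: 87 + 22 = 109  ← best
Best: vehicle 1 Denton → Sutton → Cedar → Willow → Larch → Denton = 87; vehicle 2 Denton → Corby → Denton = 22; combined 109.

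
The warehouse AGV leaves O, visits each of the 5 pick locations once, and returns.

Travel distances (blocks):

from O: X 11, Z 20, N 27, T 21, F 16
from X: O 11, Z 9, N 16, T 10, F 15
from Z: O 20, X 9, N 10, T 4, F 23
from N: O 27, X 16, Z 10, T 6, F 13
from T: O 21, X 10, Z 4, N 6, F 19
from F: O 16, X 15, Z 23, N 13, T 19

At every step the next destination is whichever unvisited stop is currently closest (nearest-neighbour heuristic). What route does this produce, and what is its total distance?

Nearest-neighbour total = 59 blocks; route O → X → Z → T → N → F → O.

O → [X:11 / F:16 / Z:20 / T:21 / N:27] → X (11)
X → [Z:9 / T:10 / F:15 / N:16] → Z (9)
Z → [T:4 / N:10 / F:23] → T (4)
T → [N:6 / F:19] → N (6)
N → [F:13] → F (13)
Return F→O: 16.
Total = 11 + 9 + 4 + 6 + 13 + 16 = 59.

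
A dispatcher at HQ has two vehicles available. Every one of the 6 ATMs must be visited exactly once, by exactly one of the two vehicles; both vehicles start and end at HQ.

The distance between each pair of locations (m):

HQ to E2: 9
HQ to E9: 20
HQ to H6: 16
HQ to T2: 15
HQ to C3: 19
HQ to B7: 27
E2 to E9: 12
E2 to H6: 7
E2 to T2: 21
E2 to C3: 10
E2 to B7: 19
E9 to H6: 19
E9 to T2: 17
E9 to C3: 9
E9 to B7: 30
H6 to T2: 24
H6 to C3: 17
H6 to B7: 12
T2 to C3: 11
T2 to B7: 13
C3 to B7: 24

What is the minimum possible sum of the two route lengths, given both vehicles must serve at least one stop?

Try each way of splitting the stops between the two vehicles (each non-empty) and, for each split, find the best tour for each vehicle:
  {E2} + {E9, H6, T2, C3, B7}: 18 + 81 = 99
  {E9} + {E2, H6, T2, C3, B7}: 40 + 71 = 111
  {E2, E9} + {H6, T2, C3, B7}: 41 + 71 = 112
  {H6} + {E2, E9, T2, C3, B7}: 32 + 81 = 113
  {E2, H6} + {E9, T2, C3, B7}: 32 + 80 = 112
  {E9, H6} + {E2, T2, C3, B7}: 55 + 70 = 125
  … (31 splits in total)
Best: vehicle 1 HQ → E2 → HQ = 18; vehicle 2 HQ → E9 → C3 → T2 → B7 → H6 → HQ = 81; combined 99.

99 m — the smallest possible combined total.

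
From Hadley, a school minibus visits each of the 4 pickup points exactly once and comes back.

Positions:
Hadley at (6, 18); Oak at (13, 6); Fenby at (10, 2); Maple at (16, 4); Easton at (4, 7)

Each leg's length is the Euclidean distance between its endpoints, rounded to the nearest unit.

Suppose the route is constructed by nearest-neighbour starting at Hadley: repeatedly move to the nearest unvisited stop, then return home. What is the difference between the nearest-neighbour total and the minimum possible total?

From Hadley: Easton=11, Oak=14, Fenby=16, Maple=17 → choose Easton (11).
From Easton: Fenby=8, Oak=9, Maple=12 → choose Fenby (8).
From Fenby: Oak=5, Maple=6 → choose Oak (5).
From Oak: Maple=4 → choose Maple (4).
NN route Hadley → Easton → Fenby → Oak → Maple → Hadley costs 45.
Optimal: Hadley → Oak → Maple → Fenby → Easton → Hadley costs 43 (by enumerating all 12 distinct tours).
Excess = 45 − 43 = 2.

2 longer than the optimal tour.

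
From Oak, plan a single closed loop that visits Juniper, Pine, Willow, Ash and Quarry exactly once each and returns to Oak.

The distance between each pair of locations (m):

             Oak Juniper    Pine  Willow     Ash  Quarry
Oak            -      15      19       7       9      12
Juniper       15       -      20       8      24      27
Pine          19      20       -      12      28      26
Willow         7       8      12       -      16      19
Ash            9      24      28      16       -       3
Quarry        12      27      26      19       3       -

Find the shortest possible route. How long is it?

Shortest round trip = 73 m.

With 5 stops there are 5!/2 = 60 distinct round trips (a route and its reverse cost the same).
Oak → Juniper → Pine → Willow → Ash → Quarry → Oak: 15+20+12+16+3+12 = 78
Oak → Juniper → Pine → Willow → Quarry → Ash → Oak: 15+20+12+19+3+9 = 78
Oak → Juniper → Pine → Ash → Willow → Quarry → Oak: 15+20+28+16+19+12 = 110
Oak → Juniper → Pine → Ash → Quarry → Willow → Oak: 15+20+28+3+19+7 = 92
Oak → Juniper → Pine → Quarry → Willow → Ash → Oak: 15+20+26+19+16+9 = 105
Oak → Juniper → Pine → Quarry → Ash → Willow → Oak: 15+20+26+3+16+7 = 87
Oak → Juniper → Willow → Pine → Ash → Quarry → Oak: 15+8+12+28+3+12 = 78
Oak → Juniper → Willow → Pine → Quarry → Ash → Oak: 15+8+12+26+3+9 = 73
Oak → Juniper → Willow → Ash → Pine → Quarry → Oak: 15+8+16+28+26+12 = 105
Oak → Juniper → Willow → Ash → Quarry → Pine → Oak: 15+8+16+3+26+19 = 87
Oak → Juniper → Willow → Quarry → Pine → Ash → Oak: 15+8+19+26+28+9 = 105
Oak → Juniper → Willow → Quarry → Ash → Pine → Oak: 15+8+19+3+28+19 = 92
Oak → Juniper → Ash → Pine → Willow → Quarry → Oak: 15+24+28+12+19+12 = 110
Oak → Juniper → Ash → Pine → Quarry → Willow → Oak: 15+24+28+26+19+7 = 119
… (46 more)
The minimum is 73.
One optimal route: Oak → Juniper → Willow → Pine → Quarry → Ash → Oak (or its reverse).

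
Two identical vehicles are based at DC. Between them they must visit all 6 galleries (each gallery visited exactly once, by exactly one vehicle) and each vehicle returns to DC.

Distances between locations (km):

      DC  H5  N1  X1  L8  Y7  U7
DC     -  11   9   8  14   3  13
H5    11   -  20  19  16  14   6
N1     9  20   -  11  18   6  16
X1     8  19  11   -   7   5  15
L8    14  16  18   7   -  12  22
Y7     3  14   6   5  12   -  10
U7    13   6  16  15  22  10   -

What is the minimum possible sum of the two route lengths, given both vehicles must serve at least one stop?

Minimum combined distance: 68 km.

Check every non-empty split of the stops between the two vehicles; for each half take its own optimal tour:
  {H5} + {N1, X1, L8, Y7, U7}: 22 + 61 = 83
  {N1} + {H5, X1, L8, Y7, U7}: 18 + 50 = 68
  {H5, N1} + {X1, L8, Y7, U7}: 40 + 49 = 89
  {X1} + {H5, N1, L8, Y7, U7}: 16 + 61 = 77
  {H5, X1} + {N1, L8, Y7, U7}: 38 + 61 = 99
  {N1, X1} + {H5, L8, Y7, U7}: 28 + 49 = 77
  … (31 splits in total)
Best: vehicle 1 DC → N1 → DC = 18; vehicle 2 DC → X1 → L8 → H5 → U7 → Y7 → DC = 50; combined 68.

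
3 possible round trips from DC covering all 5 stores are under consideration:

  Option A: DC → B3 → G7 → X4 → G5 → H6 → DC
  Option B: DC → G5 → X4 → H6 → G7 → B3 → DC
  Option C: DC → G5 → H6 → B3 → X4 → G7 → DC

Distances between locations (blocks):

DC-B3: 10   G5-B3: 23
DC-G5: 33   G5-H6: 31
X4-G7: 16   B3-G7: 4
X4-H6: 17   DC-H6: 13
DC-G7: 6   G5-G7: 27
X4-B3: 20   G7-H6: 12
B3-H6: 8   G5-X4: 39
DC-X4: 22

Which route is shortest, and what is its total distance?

113 blocks — Option A is the shortest.

Option A: 10 + 4 + 16 + 39 + 31 + 13 = 113
Option B: 33 + 39 + 17 + 12 + 4 + 10 = 115
Option C: 33 + 31 + 8 + 20 + 16 + 6 = 114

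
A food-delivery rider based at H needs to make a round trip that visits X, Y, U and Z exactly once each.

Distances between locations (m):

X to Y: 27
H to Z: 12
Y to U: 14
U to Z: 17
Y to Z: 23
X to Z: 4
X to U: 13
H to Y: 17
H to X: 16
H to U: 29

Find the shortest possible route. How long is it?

Shortest round trip = 60 m.

With 4 stops there are 4!/2 = 12 distinct round trips (a route and its reverse cost the same).
H - X - Y - U - Z - H: 16+27+14+17+12 = 86
H - X - Y - Z - U - H: 16+27+23+17+29 = 112
H - X - U - Y - Z - H: 16+13+14+23+12 = 78
H - X - U - Z - Y - H: 16+13+17+23+17 = 86
H - X - Z - Y - U - H: 16+4+23+14+29 = 86
H - X - Z - U - Y - H: 16+4+17+14+17 = 68
H - Y - X - U - Z - H: 17+27+13+17+12 = 86
H - Y - X - Z - U - H: 17+27+4+17+29 = 94
H - Y - U - X - Z - H: 17+14+13+4+12 = 60
H - Y - Z - X - U - H: 17+23+4+13+29 = 86
H - U - X - Y - Z - H: 29+13+27+23+12 = 104
H - U - Y - X - Z - H: 29+14+27+4+12 = 86
The minimum is 60.
One optimal route: H → Y → U → X → Z → H (or its reverse).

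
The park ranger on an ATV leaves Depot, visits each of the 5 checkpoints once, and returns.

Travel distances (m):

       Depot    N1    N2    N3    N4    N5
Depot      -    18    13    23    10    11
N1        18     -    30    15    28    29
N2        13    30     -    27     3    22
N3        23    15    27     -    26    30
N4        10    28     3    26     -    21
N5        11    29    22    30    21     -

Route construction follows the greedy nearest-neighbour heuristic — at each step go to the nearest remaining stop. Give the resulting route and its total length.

Depot → [N4:10 / N5:11 / N2:13 / N1:18 / N3:23] → N4 (10)
N4 → [N2:3 / N5:21 / N3:26 / N1:28] → N2 (3)
N2 → [N5:22 / N3:27 / N1:30] → N5 (22)
N5 → [N1:29 / N3:30] → N1 (29)
N1 → [N3:15] → N3 (15)
Return N3→Depot: 23.
Total = 10 + 3 + 22 + 29 + 15 + 23 = 102.

102 m along Depot → N4 → N2 → N5 → N1 → N3 → Depot.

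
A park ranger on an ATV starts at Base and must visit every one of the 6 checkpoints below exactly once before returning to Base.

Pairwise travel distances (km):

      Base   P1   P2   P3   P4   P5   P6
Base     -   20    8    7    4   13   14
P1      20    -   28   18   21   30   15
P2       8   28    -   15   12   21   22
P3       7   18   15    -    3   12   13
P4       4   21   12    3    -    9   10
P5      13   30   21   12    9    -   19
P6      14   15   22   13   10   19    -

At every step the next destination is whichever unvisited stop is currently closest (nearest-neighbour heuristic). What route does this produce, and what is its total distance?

At Base the remaining stops are P4 4, P3 7, P2 8, P5 13, P6 14, P1 20; go to P4.
At P4 the remaining stops are P3 3, P5 9, P6 10, P2 12, P1 21; go to P3.
At P3 the remaining stops are P5 12, P6 13, P2 15, P1 18; go to P5.
At P5 the remaining stops are P6 19, P2 21, P1 30; go to P6.
At P6 the remaining stops are P1 15, P2 22; go to P1.
At P1 the remaining stops are P2 28; go to P2.
Return P2→Base: 8.
Total = 4 + 3 + 12 + 19 + 15 + 28 + 8 = 89.

Total distance 89 km via the nearest-neighbour route Base → P4 → P3 → P5 → P6 → P1 → P2 → Base.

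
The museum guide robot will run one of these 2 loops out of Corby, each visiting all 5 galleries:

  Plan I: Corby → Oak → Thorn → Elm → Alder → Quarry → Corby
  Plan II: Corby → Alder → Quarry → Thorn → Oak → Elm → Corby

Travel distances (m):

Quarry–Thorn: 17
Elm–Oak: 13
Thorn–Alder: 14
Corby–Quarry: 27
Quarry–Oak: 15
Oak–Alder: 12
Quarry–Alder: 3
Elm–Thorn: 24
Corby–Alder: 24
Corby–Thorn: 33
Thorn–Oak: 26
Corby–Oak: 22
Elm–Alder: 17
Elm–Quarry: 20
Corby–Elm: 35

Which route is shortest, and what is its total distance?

Shortest is Plan II, total 118 m.

Plan I: 22 + 26 + 24 + 17 + 3 + 27 = 119
Plan II: 24 + 3 + 17 + 26 + 13 + 35 = 118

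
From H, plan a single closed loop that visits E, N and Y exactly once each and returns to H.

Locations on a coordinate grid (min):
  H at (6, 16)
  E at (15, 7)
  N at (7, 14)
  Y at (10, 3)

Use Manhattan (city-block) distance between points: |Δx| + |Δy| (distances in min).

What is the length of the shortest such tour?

H-E-N-Y-H: 18+15+14+17 = 64
H-E-Y-N-H: 18+9+14+3 = 44
H-N-E-Y-H: 3+15+9+17 = 44
The minimum is 44.
One optimal route: H → E → Y → N → H (or its reverse).

44 min — the shortest possible round trip.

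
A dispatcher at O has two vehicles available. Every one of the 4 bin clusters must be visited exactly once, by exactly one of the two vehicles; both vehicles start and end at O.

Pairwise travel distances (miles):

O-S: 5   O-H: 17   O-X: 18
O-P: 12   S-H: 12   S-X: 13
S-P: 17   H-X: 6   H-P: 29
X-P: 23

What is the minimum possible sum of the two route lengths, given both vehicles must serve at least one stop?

65 miles — the smallest possible combined total.

There are 2^3 − 1 = 7 ways to divide the 4 stops into two non-empty groups. For each, the best each vehicle can do is its own shortest tour through its group:
  {S} + {H, X, P}: 10 + 58 = 68
  {H} + {S, X, P}: 34 + 53 = 87
  {S, H} + {X, P}: 34 + 53 = 87
  {X} + {S, H, P}: 36 + 58 = 94
  {S, X} + {H, P}: 36 + 58 = 94
  {H, X} + {S, P}: 41 + 34 = 75
  … (7 splits in total)
  {S, H, X} + {P}: 41 + 24 = 65  ← best
Best: vehicle 1 O → S → H → X → O = 41; vehicle 2 O → P → O = 24; combined 65.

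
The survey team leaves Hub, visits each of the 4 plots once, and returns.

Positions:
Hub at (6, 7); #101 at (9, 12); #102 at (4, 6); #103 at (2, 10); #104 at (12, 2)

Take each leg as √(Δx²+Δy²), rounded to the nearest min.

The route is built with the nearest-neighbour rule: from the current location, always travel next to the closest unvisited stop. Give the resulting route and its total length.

From Hub: distances to unvisited — #102=2, #103=5, #101=6, #104=8. Nearest is #102 (2).
From #102: distances to unvisited — #103=4, #101=8, #104=9. Nearest is #103 (4).
From #103: distances to unvisited — #101=7, #104=13. Nearest is #101 (7).
From #101: distances to unvisited — #104=10. Nearest is #104 (10).
Return #104→Hub: 8.
Total = 2 + 4 + 7 + 10 + 8 = 31.

Total distance 31 min via the nearest-neighbour route Hub → #102 → #103 → #101 → #104 → Hub.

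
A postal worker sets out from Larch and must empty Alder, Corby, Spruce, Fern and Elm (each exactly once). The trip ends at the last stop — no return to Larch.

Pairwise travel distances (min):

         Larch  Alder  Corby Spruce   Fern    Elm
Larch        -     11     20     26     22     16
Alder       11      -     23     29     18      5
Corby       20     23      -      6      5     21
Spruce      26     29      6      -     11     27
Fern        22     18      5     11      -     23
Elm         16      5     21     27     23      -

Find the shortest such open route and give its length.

There are 5! = 120 possible orderings.
Larch - Alder - Corby - Spruce - Fern - Elm: 11+23+6+11+23 = 74
Larch - Alder - Corby - Spruce - Elm - Fern: 11+23+6+27+23 = 90
Larch - Alder - Corby - Fern - Spruce - Elm: 11+23+5+11+27 = 77
Larch - Alder - Corby - Fern - Elm - Spruce: 11+23+5+23+27 = 89
Larch - Alder - Corby - Elm - Spruce - Fern: 11+23+21+27+11 = 93
Larch - Alder - Corby - Elm - Fern - Spruce: 11+23+21+23+11 = 89
Larch - Alder - Spruce - Corby - Fern - Elm: 11+29+6+5+23 = 74
Larch - Alder - Spruce - Corby - Elm - Fern: 11+29+6+21+23 = 90
Larch - Alder - Spruce - Fern - Corby - Elm: 11+29+11+5+21 = 77
Larch - Alder - Spruce - Fern - Elm - Corby: 11+29+11+23+21 = 95
Larch - Alder - Spruce - Elm - Corby - Fern: 11+29+27+21+5 = 93
Larch - Alder - Spruce - Elm - Fern - Corby: 11+29+27+23+5 = 95
Larch - Alder - Fern - Corby - Spruce - Elm: 11+18+5+6+27 = 67
Larch - Alder - Fern - Corby - Elm - Spruce: 11+18+5+21+27 = 82
… (106 more)
Larch - Alder - Elm - Fern - Corby - Spruce: 11+5+23+5+6 = 50  ← best
The minimum is 50.
One shortest path: Larch → Alder → Elm → Fern → Corby → Spruce.

Shortest open route: 50 min.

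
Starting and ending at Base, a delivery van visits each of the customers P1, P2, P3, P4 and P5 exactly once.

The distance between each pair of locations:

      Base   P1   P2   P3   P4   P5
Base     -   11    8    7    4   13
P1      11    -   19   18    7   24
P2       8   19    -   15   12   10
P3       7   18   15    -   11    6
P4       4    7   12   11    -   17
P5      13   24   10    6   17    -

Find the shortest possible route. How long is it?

Base→P1→P2→P3→P4→P5→Base: 11+19+15+11+17+13 = 86
Base→P1→P2→P3→P5→P4→Base: 11+19+15+6+17+4 = 72
Base→P1→P2→P4→P3→P5→Base: 11+19+12+11+6+13 = 72
Base→P1→P2→P4→P5→P3→Base: 11+19+12+17+6+7 = 72
Base→P1→P2→P5→P3→P4→Base: 11+19+10+6+11+4 = 61
Base→P1→P2→P5→P4→P3→Base: 11+19+10+17+11+7 = 75
Base→P1→P3→P2→P4→P5→Base: 11+18+15+12+17+13 = 86
Base→P1→P3→P2→P5→P4→Base: 11+18+15+10+17+4 = 75
Base→P1→P3→P4→P2→P5→Base: 11+18+11+12+10+13 = 75
Base→P1→P3→P4→P5→P2→Base: 11+18+11+17+10+8 = 75
Base→P1→P3→P5→P2→P4→Base: 11+18+6+10+12+4 = 61
Base→P1→P3→P5→P4→P2→Base: 11+18+6+17+12+8 = 72
Base→P1→P4→P2→P3→P5→Base: 11+7+12+15+6+13 = 64
Base→P1→P4→P2→P5→P3→Base: 11+7+12+10+6+7 = 53
… (46 more)
The minimum is 53.
One optimal route: Base → P1 → P4 → P2 → P5 → P3 → Base (or its reverse).

Shortest round trip = 53.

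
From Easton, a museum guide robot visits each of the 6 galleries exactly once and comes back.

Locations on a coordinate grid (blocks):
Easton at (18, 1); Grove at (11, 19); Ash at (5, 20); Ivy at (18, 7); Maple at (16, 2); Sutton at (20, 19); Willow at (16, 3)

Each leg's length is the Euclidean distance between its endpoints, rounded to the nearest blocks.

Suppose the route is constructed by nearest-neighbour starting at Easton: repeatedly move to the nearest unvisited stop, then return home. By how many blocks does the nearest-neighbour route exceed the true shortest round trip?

From Easton: Maple=2, Willow=3, Ivy=6, Sutton=18, Grove=19, Ash=23 → choose Maple (2).
From Maple: Willow=1, Ivy=5, Sutton=17, Grove=18, Ash=21 → choose Willow (1).
From Willow: Ivy=4, Sutton=16, Grove=17, Ash=20 → choose Ivy (4).
From Ivy: Sutton=12, Grove=14, Ash=18 → choose Sutton (12).
From Sutton: Grove=9, Ash=15 → choose Grove (9).
From Grove: Ash=6 → choose Ash (6).
NN route Easton → Maple → Willow → Ivy → Sutton → Grove → Ash → Easton costs 57.
Optimal: Easton → Ivy → Sutton → Grove → Ash → Willow → Maple → Easton costs 56 (by enumerating all 360 distinct tours).
Excess = 57 − 56 = 1.

Excess over optimum: 1 blocks.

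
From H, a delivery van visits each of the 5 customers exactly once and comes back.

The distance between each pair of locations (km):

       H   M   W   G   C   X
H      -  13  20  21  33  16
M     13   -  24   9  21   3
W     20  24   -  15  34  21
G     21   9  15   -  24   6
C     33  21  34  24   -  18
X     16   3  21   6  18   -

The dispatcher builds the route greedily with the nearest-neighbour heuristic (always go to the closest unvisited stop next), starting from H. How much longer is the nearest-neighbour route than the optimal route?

From H: M=13, X=16, W=20, G=21, C=33 → choose M (13).
From M: X=3, G=9, C=21, W=24 → choose X (3).
From X: G=6, C=18, W=21 → choose G (6).
From G: W=15, C=24 → choose W (15).
From W: C=34 → choose C (34).
NN route H → M → X → G → W → C → H costs 104.
Optimal: H → M → C → X → G → W → H costs 93 (by enumerating all 60 distinct tours).
Excess = 104 − 93 = 11.

The nearest-neighbour route is 11 km longer than optimal.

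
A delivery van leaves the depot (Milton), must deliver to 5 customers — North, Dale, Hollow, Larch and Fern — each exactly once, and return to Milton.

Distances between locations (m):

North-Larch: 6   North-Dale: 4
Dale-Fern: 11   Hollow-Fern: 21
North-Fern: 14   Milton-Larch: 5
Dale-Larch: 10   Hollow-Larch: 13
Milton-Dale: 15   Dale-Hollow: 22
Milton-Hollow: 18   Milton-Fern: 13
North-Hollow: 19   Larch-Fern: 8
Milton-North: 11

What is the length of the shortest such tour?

Minimum total distance: 65 m.

With 5 stops there are 5!/2 = 60 distinct round trips (a route and its reverse cost the same).
Milton → North → Dale → Hollow → Larch → Fern → Milton: 11+4+22+13+8+13 = 71
Milton → North → Dale → Hollow → Fern → Larch → Milton: 11+4+22+21+8+5 = 71
Milton → North → Dale → Larch → Hollow → Fern → Milton: 11+4+10+13+21+13 = 72
Milton → North → Dale → Larch → Fern → Hollow → Milton: 11+4+10+8+21+18 = 72
Milton → North → Dale → Fern → Hollow → Larch → Milton: 11+4+11+21+13+5 = 65
Milton → North → Dale → Fern → Larch → Hollow → Milton: 11+4+11+8+13+18 = 65
Milton → North → Hollow → Dale → Larch → Fern → Milton: 11+19+22+10+8+13 = 83
Milton → North → Hollow → Dale → Fern → Larch → Milton: 11+19+22+11+8+5 = 76
Milton → North → Hollow → Larch → Dale → Fern → Milton: 11+19+13+10+11+13 = 77
Milton → North → Hollow → Larch → Fern → Dale → Milton: 11+19+13+8+11+15 = 77
Milton → North → Hollow → Fern → Dale → Larch → Milton: 11+19+21+11+10+5 = 77
Milton → North → Hollow → Fern → Larch → Dale → Milton: 11+19+21+8+10+15 = 84
Milton → North → Larch → Dale → Hollow → Fern → Milton: 11+6+10+22+21+13 = 83
Milton → North → Larch → Dale → Fern → Hollow → Milton: 11+6+10+11+21+18 = 77
… (46 more)
The minimum is 65.
One optimal route: Milton → North → Dale → Fern → Hollow → Larch → Milton (or its reverse).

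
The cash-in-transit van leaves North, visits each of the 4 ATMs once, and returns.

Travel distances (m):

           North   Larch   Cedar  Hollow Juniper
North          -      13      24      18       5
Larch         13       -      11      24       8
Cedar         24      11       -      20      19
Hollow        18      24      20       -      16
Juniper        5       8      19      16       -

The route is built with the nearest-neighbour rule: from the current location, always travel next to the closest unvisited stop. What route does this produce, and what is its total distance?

Nearest-neighbour total = 62 m; route North → Juniper → Larch → Cedar → Hollow → North.

From North: distances to unvisited — Juniper=5, Larch=13, Hollow=18, Cedar=24. Nearest is Juniper (5).
From Juniper: distances to unvisited — Larch=8, Hollow=16, Cedar=19. Nearest is Larch (8).
From Larch: distances to unvisited — Cedar=11, Hollow=24. Nearest is Cedar (11).
From Cedar: distances to unvisited — Hollow=20. Nearest is Hollow (20).
Return Hollow→North: 18.
Total = 5 + 8 + 11 + 20 + 18 = 62.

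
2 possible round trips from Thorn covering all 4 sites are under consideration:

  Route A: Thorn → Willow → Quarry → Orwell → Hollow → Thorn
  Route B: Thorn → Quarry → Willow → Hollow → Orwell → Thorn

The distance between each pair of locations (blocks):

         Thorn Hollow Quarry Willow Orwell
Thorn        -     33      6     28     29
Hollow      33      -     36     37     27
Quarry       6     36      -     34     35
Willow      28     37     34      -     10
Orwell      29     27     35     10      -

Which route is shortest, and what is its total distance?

Route A: 28 + 34 + 35 + 27 + 33 = 157
Route B: 6 + 34 + 37 + 27 + 29 = 133

133 blocks — Route B is the shortest.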